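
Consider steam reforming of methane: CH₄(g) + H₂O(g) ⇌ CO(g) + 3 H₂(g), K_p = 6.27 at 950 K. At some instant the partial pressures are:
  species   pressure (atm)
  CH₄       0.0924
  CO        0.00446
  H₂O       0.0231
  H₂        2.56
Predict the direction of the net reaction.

Q_p = P(CO)·P(H₂)³ / (P(CH₄)·P(H₂O)) = (0.00446)·(2.56)³ / ((0.0924)·(0.0231)) = 35.1
Q_p = 35.1 > K_p = 6.27, so the reverse reaction proceeds.

reverse (toward reactants)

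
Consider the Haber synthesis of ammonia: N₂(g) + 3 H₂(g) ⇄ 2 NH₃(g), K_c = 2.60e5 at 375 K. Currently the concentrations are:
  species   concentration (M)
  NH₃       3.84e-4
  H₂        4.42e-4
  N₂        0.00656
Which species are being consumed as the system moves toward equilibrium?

Q_c = [NH₃]² / ([N₂]·[H₂]³) = (3.84e-4)² / ((0.00656)·(4.42e-4)³) = 2.60e5
Q_c = 2.60e5 = K_c; the system is at equilibrium.

none (at equilibrium)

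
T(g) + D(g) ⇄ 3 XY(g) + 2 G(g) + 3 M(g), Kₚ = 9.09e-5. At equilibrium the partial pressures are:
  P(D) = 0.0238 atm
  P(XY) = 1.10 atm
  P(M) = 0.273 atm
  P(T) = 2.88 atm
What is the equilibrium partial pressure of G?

At equilibrium, Kₚ = P(XY)³·P(G)²·P(M)³ / (P(T)·P(D)) = 9.09e-5.
(1.10)³·(P(G))²·(0.273)³ / ((2.88)·(0.0238)) = 9.09e-5
P(G)² = 2.30e-4 ⇒ P(G) = 0.0152 atm

P(G) = 0.0152 atm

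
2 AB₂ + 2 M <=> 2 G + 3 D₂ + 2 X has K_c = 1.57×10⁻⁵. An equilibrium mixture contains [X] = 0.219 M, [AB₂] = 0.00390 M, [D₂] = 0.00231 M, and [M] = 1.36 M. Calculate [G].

[G] = 0.864 M

At equilibrium, K_c = [G]²·[D₂]³·[X]² / ([AB₂]²·[M]²) = 1.57×10⁻⁵.
([G])²·(0.00231)³·(0.219)² / ((0.00390)²·(1.36)²) = 1.57×10⁻⁵
[G]² = 0.747 ⇒ [G] = 0.864 M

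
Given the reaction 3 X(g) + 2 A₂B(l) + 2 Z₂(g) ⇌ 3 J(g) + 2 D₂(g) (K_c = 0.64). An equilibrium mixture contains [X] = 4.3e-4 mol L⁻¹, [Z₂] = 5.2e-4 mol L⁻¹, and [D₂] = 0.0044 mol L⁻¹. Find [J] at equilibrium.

(A₂B is a pure liquid — omitted from K_c.)
At equilibrium, K_c = [J]³·[D₂]² / ([X]³·[Z₂]²) = 0.64.
([J])³·(0.0044)² / ((4.3e-4)³·(5.2e-4)²) = 0.64
[J]³ = 7.11e-13 ⇒ [J] = 8.9e-5 mol L⁻¹

[J] = 8.9e-5 mol L⁻¹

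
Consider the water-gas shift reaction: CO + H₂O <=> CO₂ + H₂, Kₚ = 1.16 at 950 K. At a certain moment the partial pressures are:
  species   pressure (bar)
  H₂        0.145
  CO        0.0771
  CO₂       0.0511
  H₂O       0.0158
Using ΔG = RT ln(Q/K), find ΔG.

Qₚ = P(CO₂)·P(H₂) / (P(CO)·P(H₂O)) = (0.0511)·(0.145) / ((0.0771)·(0.0158)) = 6.08
ΔG = RT ln(Qₚ/Kₚ) = (8.314 J mol⁻¹ K⁻¹)(950 K) × ln(6.08/1.16)
   = (7.898 kJ/mol)(1.657) = 13.1 kJ/mol
ΔG > 0, so the forward reaction is non-spontaneous (proceeds in reverse).

ΔG = 13.1 kJ/mol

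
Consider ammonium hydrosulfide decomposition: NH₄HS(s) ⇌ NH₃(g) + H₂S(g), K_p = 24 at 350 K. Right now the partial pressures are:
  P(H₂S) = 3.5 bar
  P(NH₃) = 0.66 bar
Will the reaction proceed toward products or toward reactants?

forward (toward products)

(NH₄HS is a pure solid — omitted from Q_p.)
Q_p = P(NH₃)·P(H₂S) = (0.66)·(3.5) = 2.3
Q_p = 2.3 < K_p = 24, so the forward reaction proceeds.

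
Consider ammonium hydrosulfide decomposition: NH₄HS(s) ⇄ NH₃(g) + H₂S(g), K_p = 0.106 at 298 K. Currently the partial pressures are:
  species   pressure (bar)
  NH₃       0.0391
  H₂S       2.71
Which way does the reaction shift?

at equilibrium

(NH₄HS is a pure solid — omitted from Q_p.)
Q_p = P(NH₃)·P(H₂S) = (0.0391)·(2.71) = 0.106
Q_p = 0.106 = K_p, so the system is already at equilibrium.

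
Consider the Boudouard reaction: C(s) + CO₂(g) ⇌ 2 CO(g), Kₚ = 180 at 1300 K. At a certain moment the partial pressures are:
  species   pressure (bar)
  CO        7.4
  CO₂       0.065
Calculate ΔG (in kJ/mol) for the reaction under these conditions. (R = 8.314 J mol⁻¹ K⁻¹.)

ΔG = 16.7 kJ/mol

(C is a pure solid — omitted from Qₚ.)
Qₚ = P(CO)² / P(CO₂) = (7.4)² / (0.065) = 842
ΔG = RT ln(Qₚ/Kₚ) = (8.314 J mol⁻¹ K⁻¹)(1300 K) × ln(842/180)
   = (10.81 kJ/mol)(1.543) = 16.7 kJ/mol
ΔG > 0, so the forward reaction is non-spontaneous (proceeds in reverse).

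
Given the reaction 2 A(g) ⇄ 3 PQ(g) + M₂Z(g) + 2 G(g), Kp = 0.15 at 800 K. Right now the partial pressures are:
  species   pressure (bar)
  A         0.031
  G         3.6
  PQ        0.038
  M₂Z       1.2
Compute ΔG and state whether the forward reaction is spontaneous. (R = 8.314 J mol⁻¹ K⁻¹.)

ΔG = 11.8 kJ/mol; the forward reaction is non-spontaneous

Qp = P(PQ)³·P(M₂Z)·P(G)² / P(A)² = (0.038)³·(1.2)·(3.6)² / (0.031)² = 0.888
ΔG = RT ln(Qp/Kp) = (8.314 J mol⁻¹ K⁻¹)(800 K) × ln(0.888/0.15)
   = (6.651 kJ/mol)(1.778) = 11.8 kJ/mol
ΔG > 0, so the forward reaction is non-spontaneous (proceeds in reverse).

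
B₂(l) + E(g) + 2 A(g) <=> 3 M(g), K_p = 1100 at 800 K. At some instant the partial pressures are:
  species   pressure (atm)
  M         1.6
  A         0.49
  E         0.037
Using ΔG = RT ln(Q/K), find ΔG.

ΔG = -5.78 kJ/mol

(B₂ is a pure liquid — omitted from Q_p.)
Q_p = P(M)³ / (P(E)·P(A)²) = (1.6)³ / ((0.037)·(0.49)²) = 461
ΔG = RT ln(Q_p/K_p) = (8.314 J mol⁻¹ K⁻¹)(800 K) × ln(461/1100)
   = (6.651 kJ/mol)(-0.8697) = -5.78 kJ/mol
ΔG < 0, so the forward reaction is spontaneous (proceeds forward).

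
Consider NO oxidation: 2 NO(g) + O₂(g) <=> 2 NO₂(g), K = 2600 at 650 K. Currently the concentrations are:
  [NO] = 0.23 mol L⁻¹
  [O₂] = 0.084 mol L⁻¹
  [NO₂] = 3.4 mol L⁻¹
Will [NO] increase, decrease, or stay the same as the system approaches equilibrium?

stay the same

Q = [NO₂]² / ([NO]²·[O₂]) = (3.4)² / ((0.23)²·(0.084)) = 2600
Q = 2600 = K; the system is at equilibrium.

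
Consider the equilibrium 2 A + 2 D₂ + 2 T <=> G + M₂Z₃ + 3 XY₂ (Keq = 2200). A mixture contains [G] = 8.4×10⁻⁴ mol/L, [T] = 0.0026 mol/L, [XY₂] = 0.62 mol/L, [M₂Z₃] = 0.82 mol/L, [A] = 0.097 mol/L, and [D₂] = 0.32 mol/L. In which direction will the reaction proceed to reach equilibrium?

to the left

Q = [G]·[M₂Z₃]·[XY₂]³ / ([A]²·[D₂]²·[T]²) = (8.4×10⁻⁴)·(0.82)·(0.62)³ / ((0.097)²·(0.32)²·(0.0026)²) = 25000
Q = 25000 > Keq = 2200, so the reverse reaction proceeds.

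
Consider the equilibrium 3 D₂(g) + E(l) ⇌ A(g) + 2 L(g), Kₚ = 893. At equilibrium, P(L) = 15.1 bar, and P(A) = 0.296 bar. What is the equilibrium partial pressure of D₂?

P(D₂) = 0.423 bar

(E is a pure liquid — omitted from Kₚ.)
At equilibrium, Kₚ = P(A)·P(L)² / P(D₂)³ = 893.
(0.296)·(15.1)² / (P(D₂))³ = 893
P(D₂)³ = 0.0756 ⇒ P(D₂) = 0.423 bar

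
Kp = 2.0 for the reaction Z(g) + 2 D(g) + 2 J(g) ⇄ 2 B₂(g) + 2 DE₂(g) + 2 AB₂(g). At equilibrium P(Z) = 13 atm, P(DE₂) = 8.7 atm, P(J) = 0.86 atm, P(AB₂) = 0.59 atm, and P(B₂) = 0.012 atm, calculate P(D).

At equilibrium, Kp = P(B₂)²·P(DE₂)²·P(AB₂)² / (P(Z)·P(D)²·P(J)²) = 2.0.
(0.012)²·(8.7)²·(0.59)² / ((13)·(P(D))²·(0.86)²) = 2.0
P(D)² = 1.97e-4 ⇒ P(D) = 0.014 atm

P(D) = 0.014 atm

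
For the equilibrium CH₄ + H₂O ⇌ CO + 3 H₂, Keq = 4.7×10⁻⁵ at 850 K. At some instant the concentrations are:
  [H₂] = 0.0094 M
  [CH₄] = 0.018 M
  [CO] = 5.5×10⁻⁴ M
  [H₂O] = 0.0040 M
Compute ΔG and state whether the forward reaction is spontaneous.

Q = [CO]·[H₂]³ / ([CH₄]·[H₂O]) = (5.5×10⁻⁴)·(0.0094)³ / ((0.018)·(0.0040)) = 6.34×10⁻⁶
ΔG = RT ln(Q/Keq) = (8.314 J mol⁻¹ K⁻¹)(850 K) × ln(6.34×10⁻⁶/4.7×10⁻⁵)
   = (7.067 kJ/mol)(-2.003) = -14.2 kJ/mol
ΔG < 0, so the forward reaction is spontaneous (proceeds forward).

ΔG = -14.2 kJ/mol; the forward reaction is spontaneous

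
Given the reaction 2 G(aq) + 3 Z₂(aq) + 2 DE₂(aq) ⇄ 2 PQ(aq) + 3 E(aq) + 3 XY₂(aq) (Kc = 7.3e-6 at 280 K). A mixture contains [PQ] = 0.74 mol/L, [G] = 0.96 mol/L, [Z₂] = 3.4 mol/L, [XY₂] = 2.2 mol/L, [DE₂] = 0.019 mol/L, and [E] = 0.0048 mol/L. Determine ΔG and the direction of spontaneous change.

ΔG = 4.45 kJ/mol; the forward reaction is non-spontaneous

Qc = [PQ]²·[E]³·[XY₂]³ / ([G]²·[Z₂]³·[DE₂]²) = (0.74)²·(0.0048)³·(2.2)³ / ((0.96)²·(3.4)³·(0.019)²) = 4.93e-5
ΔG = RT ln(Qc/Kc) = (8.314 J mol⁻¹ K⁻¹)(280 K) × ln(4.93e-5/7.3e-6)
   = (2.328 kJ/mol)(1.910) = 4.45 kJ/mol
ΔG > 0, so the forward reaction is non-spontaneous (proceeds in reverse).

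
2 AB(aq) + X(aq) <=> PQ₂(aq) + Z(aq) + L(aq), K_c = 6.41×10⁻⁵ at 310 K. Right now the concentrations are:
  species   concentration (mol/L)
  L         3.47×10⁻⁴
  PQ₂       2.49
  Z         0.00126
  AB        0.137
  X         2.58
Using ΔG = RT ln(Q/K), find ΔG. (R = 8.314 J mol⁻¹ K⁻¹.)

ΔG = -2.70 kJ/mol

Q_c = [PQ₂]·[Z]·[L] / ([AB]²·[X]) = (2.49)·(0.00126)·(3.47×10⁻⁴) / ((0.137)²·(2.58)) = 2.25×10⁻⁵
ΔG = RT ln(Q_c/K_c) = (8.314 J mol⁻¹ K⁻¹)(310 K) × ln(2.25×10⁻⁵/6.41×10⁻⁵)
   = (2.577 kJ/mol)(-1.047) = -2.70 kJ/mol
ΔG < 0, so the forward reaction is spontaneous (proceeds forward).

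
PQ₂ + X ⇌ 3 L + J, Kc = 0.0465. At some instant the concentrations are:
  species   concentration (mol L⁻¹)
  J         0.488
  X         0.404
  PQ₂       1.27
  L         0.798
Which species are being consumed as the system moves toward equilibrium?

L, J (products)

Qc = [L]³·[J] / ([PQ₂]·[X]) = (0.798)³·(0.488) / ((1.27)·(0.404)) = 0.483
Qc = 0.483 > Kc = 0.0465: net reverse reaction.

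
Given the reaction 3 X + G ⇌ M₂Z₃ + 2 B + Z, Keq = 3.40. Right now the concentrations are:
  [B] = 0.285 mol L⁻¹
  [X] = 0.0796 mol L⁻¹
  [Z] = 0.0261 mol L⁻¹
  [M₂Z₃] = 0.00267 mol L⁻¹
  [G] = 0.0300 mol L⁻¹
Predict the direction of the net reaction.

Q = [M₂Z₃]·[B]²·[Z] / ([X]³·[G]) = (0.00267)·(0.285)²·(0.0261) / ((0.0796)³·(0.0300)) = 0.374
Q = 0.374 < Keq = 3.40, so the forward reaction proceeds.

to the right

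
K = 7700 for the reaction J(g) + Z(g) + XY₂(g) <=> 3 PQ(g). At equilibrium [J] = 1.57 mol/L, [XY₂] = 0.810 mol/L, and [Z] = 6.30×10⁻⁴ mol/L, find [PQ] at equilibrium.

[PQ] = 1.83 mol/L

At equilibrium, K = [PQ]³ / ([J]·[Z]·[XY₂]) = 7700.
([PQ])³ / ((1.57)·(6.30×10⁻⁴)·(0.810)) = 7700
[PQ]³ = 6.17 ⇒ [PQ] = 1.83 mol/L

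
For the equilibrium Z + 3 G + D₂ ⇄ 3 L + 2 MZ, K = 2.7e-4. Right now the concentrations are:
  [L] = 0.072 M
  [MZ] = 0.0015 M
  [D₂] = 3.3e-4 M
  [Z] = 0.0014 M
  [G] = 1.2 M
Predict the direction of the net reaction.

in the reverse direction

Q = [L]³·[MZ]² / ([Z]·[G]³·[D₂]) = (0.072)³·(0.0015)² / ((0.0014)·(1.2)³·(3.3e-4)) = 0.0011
Q = 0.0011 > K = 2.7e-4, so the reverse reaction proceeds.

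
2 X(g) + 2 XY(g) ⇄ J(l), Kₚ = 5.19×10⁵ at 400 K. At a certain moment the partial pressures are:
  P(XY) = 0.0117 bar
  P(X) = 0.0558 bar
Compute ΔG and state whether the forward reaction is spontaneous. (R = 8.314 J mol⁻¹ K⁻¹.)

(J is a pure liquid — omitted from Qₚ.)
Qₚ = 1 / (P(X)²·P(XY)²) = 1 / ((0.0558)²·(0.0117)²) = 2.35×10⁶
ΔG = RT ln(Qₚ/Kₚ) = (8.314 J mol⁻¹ K⁻¹)(400 K) × ln(2.35×10⁶/5.19×10⁵)
   = (3.326 kJ/mol)(1.510) = 5.02 kJ/mol
ΔG > 0, so the forward reaction is non-spontaneous (proceeds in reverse).

ΔG = 5.02 kJ/mol; the forward reaction is non-spontaneous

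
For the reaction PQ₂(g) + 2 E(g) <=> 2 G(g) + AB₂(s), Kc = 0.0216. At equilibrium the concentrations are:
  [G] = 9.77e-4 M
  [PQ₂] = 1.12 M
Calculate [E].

(AB₂ is a pure solid — omitted from Kc.)
At equilibrium, Kc = [G]² / ([PQ₂]·[E]²) = 0.0216.
(9.77e-4)² / ((1.12)·([E])²) = 0.0216
[E]² = 3.95e-5 ⇒ [E] = 0.00628 M

[E] = 0.00628 M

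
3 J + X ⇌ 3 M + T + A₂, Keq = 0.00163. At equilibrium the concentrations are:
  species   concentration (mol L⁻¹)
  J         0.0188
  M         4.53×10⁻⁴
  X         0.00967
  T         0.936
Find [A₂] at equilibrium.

At equilibrium, Keq = [M]³·[T]·[A₂] / ([J]³·[X]) = 0.00163.
(4.53×10⁻⁴)³·(0.936)·([A₂]) / ((0.0188)³·(0.00967)) = 0.00163
[A₂] = 1.20 mol L⁻¹

[A₂] = 1.20 mol L⁻¹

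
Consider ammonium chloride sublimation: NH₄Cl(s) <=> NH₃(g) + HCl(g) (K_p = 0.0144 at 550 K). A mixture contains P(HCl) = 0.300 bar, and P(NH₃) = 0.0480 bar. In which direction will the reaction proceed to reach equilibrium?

at equilibrium

(NH₄Cl is a pure solid — omitted from Q_p.)
Q_p = P(NH₃)·P(HCl) = (0.0480)·(0.300) = 0.0144
Q_p = 0.0144 = K_p, so the system is already at equilibrium.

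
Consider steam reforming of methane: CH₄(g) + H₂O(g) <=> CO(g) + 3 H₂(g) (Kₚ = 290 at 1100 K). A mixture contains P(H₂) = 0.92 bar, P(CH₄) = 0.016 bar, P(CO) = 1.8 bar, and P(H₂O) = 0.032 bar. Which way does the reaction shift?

toward reactants

Qₚ = P(CO)·P(H₂)³ / (P(CH₄)·P(H₂O)) = (1.8)·(0.92)³ / ((0.016)·(0.032)) = 2700
Qₚ = 2700 > Kₚ = 290, so the reverse reaction proceeds.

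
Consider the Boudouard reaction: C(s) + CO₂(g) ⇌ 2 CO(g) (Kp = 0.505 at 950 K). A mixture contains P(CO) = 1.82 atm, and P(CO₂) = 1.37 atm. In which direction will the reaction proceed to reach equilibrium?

in the reverse direction

(C is a pure solid — omitted from Qp.)
Qp = P(CO)² / P(CO₂) = (1.82)² / (1.37) = 2.42
Qp = 2.42 > Kp = 0.505, so the reverse reaction proceeds.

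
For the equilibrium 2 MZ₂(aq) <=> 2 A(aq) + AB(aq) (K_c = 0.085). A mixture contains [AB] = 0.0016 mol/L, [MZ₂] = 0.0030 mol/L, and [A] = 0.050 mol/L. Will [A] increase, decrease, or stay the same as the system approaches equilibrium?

Q_c = [A]²·[AB] / [MZ₂]² = (0.050)²·(0.0016) / (0.0030)² = 0.44
Q_c = 0.44 > K_c = 0.085: net reverse reaction.
A is a product, so it decreases.

decrease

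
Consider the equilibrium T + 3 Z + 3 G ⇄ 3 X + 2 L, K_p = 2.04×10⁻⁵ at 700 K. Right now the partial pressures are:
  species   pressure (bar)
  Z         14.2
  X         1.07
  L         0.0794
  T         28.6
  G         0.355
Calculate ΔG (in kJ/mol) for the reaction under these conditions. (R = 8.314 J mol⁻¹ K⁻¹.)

Q_p = P(X)³·P(L)² / (P(T)·P(Z)³·P(G)³) = (1.07)³·(0.0794)² / ((28.6)·(14.2)³·(0.355)³) = 2.11×10⁻⁶
ΔG = RT ln(Q_p/K_p) = (8.314 J mol⁻¹ K⁻¹)(700 K) × ln(2.11×10⁻⁶/2.04×10⁻⁵)
   = (5.820 kJ/mol)(-2.269) = -13.2 kJ/mol
ΔG < 0, so the forward reaction is spontaneous (proceeds forward).

ΔG = -13.2 kJ/mol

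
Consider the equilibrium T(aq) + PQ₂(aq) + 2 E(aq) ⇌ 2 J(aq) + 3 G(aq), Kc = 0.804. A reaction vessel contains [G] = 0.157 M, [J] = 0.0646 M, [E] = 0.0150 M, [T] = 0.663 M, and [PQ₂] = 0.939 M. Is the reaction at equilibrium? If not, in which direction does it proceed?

Qc = [J]²·[G]³ / ([T]·[PQ₂]·[E]²) = (0.0646)²·(0.157)³ / ((0.663)·(0.939)·(0.0150)²) = 0.115
Qc = 0.115 < Kc = 0.804, so the forward reaction proceeds.

to the right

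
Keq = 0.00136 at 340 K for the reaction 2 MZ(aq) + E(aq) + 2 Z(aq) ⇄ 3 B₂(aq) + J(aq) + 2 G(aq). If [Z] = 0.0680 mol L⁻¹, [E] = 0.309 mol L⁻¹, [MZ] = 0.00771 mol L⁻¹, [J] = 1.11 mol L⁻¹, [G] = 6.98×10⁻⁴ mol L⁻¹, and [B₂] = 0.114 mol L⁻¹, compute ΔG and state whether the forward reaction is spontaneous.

Q = [B₂]³·[J]·[G]² / ([MZ]²·[E]·[Z]²) = (0.114)³·(1.11)·(6.98×10⁻⁴)² / ((0.00771)²·(0.309)·(0.0680)²) = 0.00943
ΔG = RT ln(Q/Keq) = (8.314 J mol⁻¹ K⁻¹)(340 K) × ln(0.00943/0.00136)
   = (2.827 kJ/mol)(1.936) = 5.47 kJ/mol
ΔG > 0, so the forward reaction is non-spontaneous (proceeds in reverse).

ΔG = 5.47 kJ/mol; the forward reaction is non-spontaneous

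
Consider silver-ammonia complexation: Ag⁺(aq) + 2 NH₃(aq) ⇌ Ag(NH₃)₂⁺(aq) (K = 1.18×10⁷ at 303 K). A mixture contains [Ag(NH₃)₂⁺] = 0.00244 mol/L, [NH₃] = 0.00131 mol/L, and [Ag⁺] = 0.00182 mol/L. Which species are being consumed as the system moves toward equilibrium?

Q = [Ag(NH₃)₂⁺] / ([Ag⁺]·[NH₃]²) = (0.00244) / ((0.00182)·(0.00131)²) = 7.81×10⁵
Q = 7.81×10⁵ < K = 1.18×10⁷: net forward reaction.

Ag⁺, NH₃ (reactants)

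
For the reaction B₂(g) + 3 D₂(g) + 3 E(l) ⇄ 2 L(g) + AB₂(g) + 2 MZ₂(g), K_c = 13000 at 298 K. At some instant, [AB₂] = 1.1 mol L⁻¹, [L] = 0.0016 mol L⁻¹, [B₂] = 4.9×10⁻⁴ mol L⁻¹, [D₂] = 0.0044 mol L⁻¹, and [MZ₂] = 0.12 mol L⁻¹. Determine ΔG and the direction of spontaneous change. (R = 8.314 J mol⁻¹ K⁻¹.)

ΔG = -6.43 kJ/mol; the forward reaction is spontaneous

(E is a pure liquid — omitted from Q_c.)
Q_c = [L]²·[AB₂]·[MZ₂]² / ([B₂]·[D₂]³) = (0.0016)²·(1.1)·(0.12)² / ((4.9×10⁻⁴)·(0.0044)³) = 971
ΔG = RT ln(Q_c/K_c) = (8.314 J mol⁻¹ K⁻¹)(298 K) × ln(971/13000)
   = (2.478 kJ/mol)(-2.594) = -6.43 kJ/mol
ΔG < 0, so the forward reaction is spontaneous (proceeds forward).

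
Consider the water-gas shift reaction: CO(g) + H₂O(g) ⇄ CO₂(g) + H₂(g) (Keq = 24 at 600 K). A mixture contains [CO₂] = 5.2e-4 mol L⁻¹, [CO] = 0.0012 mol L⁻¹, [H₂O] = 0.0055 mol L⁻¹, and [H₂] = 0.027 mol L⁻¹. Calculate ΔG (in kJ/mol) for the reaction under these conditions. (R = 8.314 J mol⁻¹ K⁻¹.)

ΔG = -12.1 kJ/mol

Q = [CO₂]·[H₂] / ([CO]·[H₂O]) = (5.2e-4)·(0.027) / ((0.0012)·(0.0055)) = 2.13
ΔG = RT ln(Q/Keq) = (8.314 J mol⁻¹ K⁻¹)(600 K) × ln(2.13/24)
   = (4.988 kJ/mol)(-2.422) = -12.1 kJ/mol
ΔG < 0, so the forward reaction is spontaneous (proceeds forward).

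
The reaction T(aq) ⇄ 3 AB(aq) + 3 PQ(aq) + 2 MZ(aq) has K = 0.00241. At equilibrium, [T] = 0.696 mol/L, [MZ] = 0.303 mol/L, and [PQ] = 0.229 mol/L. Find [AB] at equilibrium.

At equilibrium, K = [AB]³·[PQ]³·[MZ]² / [T] = 0.00241.
([AB])³·(0.229)³·(0.303)² / (0.696) = 0.00241
[AB]³ = 1.52 ⇒ [AB] = 1.15 mol/L

[AB] = 1.15 mol/L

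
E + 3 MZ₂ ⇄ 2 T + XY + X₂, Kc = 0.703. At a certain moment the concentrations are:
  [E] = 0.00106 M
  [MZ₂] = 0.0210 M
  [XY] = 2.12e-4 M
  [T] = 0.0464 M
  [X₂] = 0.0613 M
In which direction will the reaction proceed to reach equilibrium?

Qc = [T]²·[XY]·[X₂] / ([E]·[MZ₂]³) = (0.0464)²·(2.12e-4)·(0.0613) / ((0.00106)·(0.0210)³) = 2.85
Qc = 2.85 > Kc = 0.703, so the reverse reaction proceeds.

toward reactants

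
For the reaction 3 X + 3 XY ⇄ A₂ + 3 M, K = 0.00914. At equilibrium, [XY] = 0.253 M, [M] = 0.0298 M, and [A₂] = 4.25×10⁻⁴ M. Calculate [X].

[X] = 0.0424 M

At equilibrium, K = [A₂]·[M]³ / ([X]³·[XY]³) = 0.00914.
(4.25×10⁻⁴)·(0.0298)³ / (([X])³·(0.253)³) = 0.00914
[X]³ = 7.60×10⁻⁵ ⇒ [X] = 0.0424 M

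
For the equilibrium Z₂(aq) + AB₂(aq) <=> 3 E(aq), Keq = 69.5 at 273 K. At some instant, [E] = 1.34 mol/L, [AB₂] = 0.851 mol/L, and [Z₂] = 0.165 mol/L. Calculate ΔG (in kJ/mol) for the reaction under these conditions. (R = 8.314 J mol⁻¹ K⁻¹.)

ΔG = -3.18 kJ/mol

Q = [E]³ / ([Z₂]·[AB₂]) = (1.34)³ / ((0.165)·(0.851)) = 17.1
ΔG = RT ln(Q/Keq) = (8.314 J mol⁻¹ K⁻¹)(273 K) × ln(17.1/69.5)
   = (2.270 kJ/mol)(-1.402) = -3.18 kJ/mol
ΔG < 0, so the forward reaction is spontaneous (proceeds forward).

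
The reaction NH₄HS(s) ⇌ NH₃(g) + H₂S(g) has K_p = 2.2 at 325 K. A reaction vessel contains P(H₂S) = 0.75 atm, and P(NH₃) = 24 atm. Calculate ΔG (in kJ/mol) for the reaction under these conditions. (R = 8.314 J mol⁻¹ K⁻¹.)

ΔG = 5.68 kJ/mol

(NH₄HS is a pure solid — omitted from Q_p.)
Q_p = P(NH₃)·P(H₂S) = (24)·(0.75) = 18.0
ΔG = RT ln(Q_p/K_p) = (8.314 J mol⁻¹ K⁻¹)(325 K) × ln(18.0/2.2)
   = (2.702 kJ/mol)(2.102) = 5.68 kJ/mol
ΔG > 0, so the forward reaction is non-spontaneous (proceeds in reverse).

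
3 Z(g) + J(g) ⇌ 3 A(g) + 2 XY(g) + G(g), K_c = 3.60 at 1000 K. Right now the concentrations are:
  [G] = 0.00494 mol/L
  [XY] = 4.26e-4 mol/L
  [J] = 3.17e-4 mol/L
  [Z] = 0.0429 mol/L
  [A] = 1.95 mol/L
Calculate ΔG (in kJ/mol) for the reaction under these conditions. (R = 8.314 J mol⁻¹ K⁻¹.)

Q_c = [A]³·[XY]²·[G] / ([Z]³·[J]) = (1.95)³·(4.26e-4)²·(0.00494) / ((0.0429)³·(3.17e-4)) = 0.266
ΔG = RT ln(Q_c/K_c) = (8.314 J mol⁻¹ K⁻¹)(1000 K) × ln(0.266/3.60)
   = (8.314 kJ/mol)(-2.605) = -21.7 kJ/mol
ΔG < 0, so the forward reaction is spontaneous (proceeds forward).

ΔG = -21.7 kJ/mol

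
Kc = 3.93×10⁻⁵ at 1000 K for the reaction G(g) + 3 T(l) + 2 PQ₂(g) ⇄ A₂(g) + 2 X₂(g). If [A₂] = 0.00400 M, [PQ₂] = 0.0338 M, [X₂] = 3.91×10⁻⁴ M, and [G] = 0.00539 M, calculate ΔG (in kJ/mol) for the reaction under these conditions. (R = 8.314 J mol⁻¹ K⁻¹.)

(T is a pure liquid — omitted from Qc.)
Qc = [A₂]·[X₂]² / ([G]·[PQ₂]²) = (0.00400)·(3.91×10⁻⁴)² / ((0.00539)·(0.0338)²) = 9.93×10⁻⁵
ΔG = RT ln(Qc/Kc) = (8.314 J mol⁻¹ K⁻¹)(1000 K) × ln(9.93×10⁻⁵/3.93×10⁻⁵)
   = (8.314 kJ/mol)(0.9269) = 7.71 kJ/mol
ΔG > 0, so the forward reaction is non-spontaneous (proceeds in reverse).

ΔG = 7.71 kJ/mol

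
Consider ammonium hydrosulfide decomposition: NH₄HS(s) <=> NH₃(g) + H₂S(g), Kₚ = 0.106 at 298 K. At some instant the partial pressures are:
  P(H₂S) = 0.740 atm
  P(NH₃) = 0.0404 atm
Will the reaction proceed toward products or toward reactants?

forward (toward products)

(NH₄HS is a pure solid — omitted from Qₚ.)
Qₚ = P(NH₃)·P(H₂S) = (0.0404)·(0.740) = 0.0299
Qₚ = 0.0299 < Kₚ = 0.106, so the forward reaction proceeds.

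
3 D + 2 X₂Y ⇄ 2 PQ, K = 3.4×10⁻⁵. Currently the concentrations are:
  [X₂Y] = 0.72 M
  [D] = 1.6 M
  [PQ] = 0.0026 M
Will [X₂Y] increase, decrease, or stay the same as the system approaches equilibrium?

decrease

Q = [PQ]² / ([D]³·[X₂Y]²) = (0.0026)² / ((1.6)³·(0.72)²) = 3.2×10⁻⁶
Q = 3.2×10⁻⁶ < K = 3.4×10⁻⁵: net forward reaction.
X₂Y is a reactant, so it decreases.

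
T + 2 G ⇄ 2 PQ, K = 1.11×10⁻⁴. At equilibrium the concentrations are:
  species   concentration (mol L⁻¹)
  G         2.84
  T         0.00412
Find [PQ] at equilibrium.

At equilibrium, K = [PQ]² / ([T]·[G]²) = 1.11×10⁻⁴.
([PQ])² / ((0.00412)·(2.84)²) = 1.11×10⁻⁴
[PQ]² = 3.69×10⁻⁶ ⇒ [PQ] = 0.00192 mol L⁻¹

[PQ] = 0.00192 mol L⁻¹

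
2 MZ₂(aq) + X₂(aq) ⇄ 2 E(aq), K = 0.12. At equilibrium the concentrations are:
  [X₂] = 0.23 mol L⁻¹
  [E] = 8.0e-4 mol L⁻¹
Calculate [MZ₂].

At equilibrium, K = [E]² / ([MZ₂]²·[X₂]) = 0.12.
(8.0e-4)² / (([MZ₂])²·(0.23)) = 0.12
[MZ₂]² = 2.32e-5 ⇒ [MZ₂] = 0.0048 mol L⁻¹

[MZ₂] = 0.0048 mol L⁻¹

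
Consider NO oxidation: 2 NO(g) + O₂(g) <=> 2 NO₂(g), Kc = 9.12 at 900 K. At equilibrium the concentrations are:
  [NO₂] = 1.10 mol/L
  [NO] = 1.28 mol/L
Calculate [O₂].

At equilibrium, Kc = [NO₂]² / ([NO]²·[O₂]) = 9.12.
(1.10)² / ((1.28)²·([O₂])) = 9.12
[O₂] = 0.0810 mol/L

[O₂] = 0.0810 mol/L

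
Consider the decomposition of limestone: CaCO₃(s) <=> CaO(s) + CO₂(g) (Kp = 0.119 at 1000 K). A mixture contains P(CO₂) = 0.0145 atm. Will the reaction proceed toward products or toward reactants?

(CaCO₃, CaO are pure solids — omitted from Qp.)
Qp = P(CO₂) = 0.0145
Qp = 0.0145 < Kp = 0.119, so the forward reaction proceeds.

in the forward direction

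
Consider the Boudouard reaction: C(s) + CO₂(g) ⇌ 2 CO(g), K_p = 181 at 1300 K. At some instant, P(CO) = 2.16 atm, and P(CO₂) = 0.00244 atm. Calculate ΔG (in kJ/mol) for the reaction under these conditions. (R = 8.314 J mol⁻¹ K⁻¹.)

ΔG = 25.5 kJ/mol

(C is a pure solid — omitted from Q_p.)
Q_p = P(CO)² / P(CO₂) = (2.16)² / (0.00244) = 1910
ΔG = RT ln(Q_p/K_p) = (8.314 J mol⁻¹ K⁻¹)(1300 K) × ln(1910/181)
   = (10.81 kJ/mol)(2.356) = 25.5 kJ/mol
ΔG > 0, so the forward reaction is non-spontaneous (proceeds in reverse).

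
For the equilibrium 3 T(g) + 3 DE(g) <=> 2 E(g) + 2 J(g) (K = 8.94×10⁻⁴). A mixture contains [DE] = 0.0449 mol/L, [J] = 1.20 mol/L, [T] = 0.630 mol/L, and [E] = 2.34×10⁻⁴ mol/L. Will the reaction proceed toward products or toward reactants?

in the reverse direction

Q = [E]²·[J]² / ([T]³·[DE]³) = (2.34×10⁻⁴)²·(1.20)² / ((0.630)³·(0.0449)³) = 0.00348
Q = 0.00348 > K = 8.94×10⁻⁴, so the reverse reaction proceeds.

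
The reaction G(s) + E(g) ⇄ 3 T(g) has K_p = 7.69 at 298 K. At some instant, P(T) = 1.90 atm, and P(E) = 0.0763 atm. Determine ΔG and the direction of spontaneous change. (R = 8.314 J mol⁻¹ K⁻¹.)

(G is a pure solid — omitted from Q_p.)
Q_p = P(T)³ / P(E) = (1.90)³ / (0.0763) = 89.9
ΔG = RT ln(Q_p/K_p) = (8.314 J mol⁻¹ K⁻¹)(298 K) × ln(89.9/7.69)
   = (2.478 kJ/mol)(2.459) = 6.09 kJ/mol
ΔG > 0, so the forward reaction is non-spontaneous (proceeds in reverse).

ΔG = 6.09 kJ/mol; the forward reaction is non-spontaneous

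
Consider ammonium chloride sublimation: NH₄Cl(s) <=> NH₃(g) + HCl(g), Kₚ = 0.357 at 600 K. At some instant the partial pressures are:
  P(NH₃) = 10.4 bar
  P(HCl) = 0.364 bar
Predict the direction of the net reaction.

toward reactants

(NH₄Cl is a pure solid — omitted from Qₚ.)
Qₚ = P(NH₃)·P(HCl) = (10.4)·(0.364) = 3.79
Qₚ = 3.79 > Kₚ = 0.357, so the reverse reaction proceeds.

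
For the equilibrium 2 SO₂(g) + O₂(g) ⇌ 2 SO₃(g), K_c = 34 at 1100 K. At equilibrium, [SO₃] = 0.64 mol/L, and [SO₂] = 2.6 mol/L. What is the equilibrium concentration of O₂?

At equilibrium, K_c = [SO₃]² / ([SO₂]²·[O₂]) = 34.
(0.64)² / ((2.6)²·([O₂])) = 34
[O₂] = 0.00178 = 0.0018 mol/L

[O₂] = 0.0018 mol/L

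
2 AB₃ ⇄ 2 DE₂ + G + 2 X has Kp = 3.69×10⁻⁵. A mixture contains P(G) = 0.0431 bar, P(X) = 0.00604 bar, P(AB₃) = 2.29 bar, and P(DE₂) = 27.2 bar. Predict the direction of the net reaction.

Qp = P(DE₂)²·P(G)·P(X)² / P(AB₃)² = (27.2)²·(0.0431)·(0.00604)² / (2.29)² = 2.22×10⁻⁴
Qp = 2.22×10⁻⁴ > Kp = 3.69×10⁻⁵, so the reverse reaction proceeds.

to the left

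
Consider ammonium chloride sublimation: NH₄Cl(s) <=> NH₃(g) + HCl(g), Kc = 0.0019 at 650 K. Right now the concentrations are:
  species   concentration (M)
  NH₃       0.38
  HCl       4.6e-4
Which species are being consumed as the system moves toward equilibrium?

NH₄Cl (reactants)

(NH₄Cl is a pure solid — omitted from Qc.)
Qc = [NH₃]·[HCl] = (0.38)·(4.6e-4) = 1.7e-4
Qc = 1.7e-4 < Kc = 0.0019: net forward reaction.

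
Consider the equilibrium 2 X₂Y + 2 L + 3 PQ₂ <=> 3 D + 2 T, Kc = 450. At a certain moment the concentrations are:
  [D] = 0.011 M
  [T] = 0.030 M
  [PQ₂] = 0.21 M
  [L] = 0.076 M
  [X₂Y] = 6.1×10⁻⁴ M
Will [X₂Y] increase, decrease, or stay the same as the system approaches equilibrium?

decrease

Qc = [D]³·[T]² / ([X₂Y]²·[L]²·[PQ₂]³) = (0.011)³·(0.030)² / ((6.1×10⁻⁴)²·(0.076)²·(0.21)³) = 60
Qc = 60 < Kc = 450: net forward reaction.
X₂Y is a reactant, so it decreases.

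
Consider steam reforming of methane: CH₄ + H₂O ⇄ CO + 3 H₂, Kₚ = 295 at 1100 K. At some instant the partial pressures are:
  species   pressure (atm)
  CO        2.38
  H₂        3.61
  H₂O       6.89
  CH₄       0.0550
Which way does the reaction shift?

no net change (already at equilibrium)

Qₚ = P(CO)·P(H₂)³ / (P(CH₄)·P(H₂O)) = (2.38)·(3.61)³ / ((0.0550)·(6.89)) = 295
Qₚ = 295 = Kₚ, so the system is already at equilibrium.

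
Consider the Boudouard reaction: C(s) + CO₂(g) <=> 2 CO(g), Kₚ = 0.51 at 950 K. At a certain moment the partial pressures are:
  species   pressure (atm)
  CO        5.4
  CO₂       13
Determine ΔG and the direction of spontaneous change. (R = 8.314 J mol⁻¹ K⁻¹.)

ΔG = 11.7 kJ/mol; the forward reaction is non-spontaneous

(C is a pure solid — omitted from Qₚ.)
Qₚ = P(CO)² / P(CO₂) = (5.4)² / (13) = 2.24
ΔG = RT ln(Qₚ/Kₚ) = (8.314 J mol⁻¹ K⁻¹)(950 K) × ln(2.24/0.51)
   = (7.898 kJ/mol)(1.480) = 11.7 kJ/mol
ΔG > 0, so the forward reaction is non-spontaneous (proceeds in reverse).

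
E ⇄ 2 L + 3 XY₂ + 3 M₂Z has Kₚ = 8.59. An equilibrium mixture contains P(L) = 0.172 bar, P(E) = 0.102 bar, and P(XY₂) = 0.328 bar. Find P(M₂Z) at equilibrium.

At equilibrium, Kₚ = P(L)²·P(XY₂)³·P(M₂Z)³ / P(E) = 8.59.
(0.172)²·(0.328)³·(P(M₂Z))³ / (0.102) = 8.59
P(M₂Z)³ = 839 ⇒ P(M₂Z) = 9.43 bar

P(M₂Z) = 9.43 bar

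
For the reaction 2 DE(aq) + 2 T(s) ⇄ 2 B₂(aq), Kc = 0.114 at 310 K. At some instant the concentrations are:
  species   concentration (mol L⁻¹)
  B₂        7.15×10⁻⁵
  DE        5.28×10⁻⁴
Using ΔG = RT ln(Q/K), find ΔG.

(T is a pure solid — omitted from Qc.)
Qc = [B₂]² / [DE]² = (7.15×10⁻⁵)² / (5.28×10⁻⁴)² = 0.0183
ΔG = RT ln(Qc/Kc) = (8.314 J mol⁻¹ K⁻¹)(310 K) × ln(0.0183/0.114)
   = (2.577 kJ/mol)(-1.829) = -4.71 kJ/mol
ΔG < 0, so the forward reaction is spontaneous (proceeds forward).

ΔG = -4.71 kJ/mol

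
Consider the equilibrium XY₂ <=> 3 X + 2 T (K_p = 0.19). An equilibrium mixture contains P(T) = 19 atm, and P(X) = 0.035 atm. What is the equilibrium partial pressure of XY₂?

At equilibrium, K_p = P(X)³·P(T)² / P(XY₂) = 0.19.
(0.035)³·(19)² / (P(XY₂)) = 0.19
P(XY₂) = 0.0815 = 0.081 atm

P(XY₂) = 0.081 atm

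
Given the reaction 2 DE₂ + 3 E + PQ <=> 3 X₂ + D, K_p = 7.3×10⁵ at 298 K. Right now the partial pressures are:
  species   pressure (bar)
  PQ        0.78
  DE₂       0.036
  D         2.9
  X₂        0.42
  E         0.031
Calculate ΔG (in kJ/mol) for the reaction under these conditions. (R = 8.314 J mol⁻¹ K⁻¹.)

Q_p = P(X₂)³·P(D) / (P(DE₂)²·P(E)³·P(PQ)) = (0.42)³·(2.9) / ((0.036)²·(0.031)³·(0.78)) = 7.13×10⁶
ΔG = RT ln(Q_p/K_p) = (8.314 J mol⁻¹ K⁻¹)(298 K) × ln(7.13×10⁶/7.3×10⁵)
   = (2.478 kJ/mol)(2.279) = 5.65 kJ/mol
ΔG > 0, so the forward reaction is non-spontaneous (proceeds in reverse).

ΔG = 5.65 kJ/mol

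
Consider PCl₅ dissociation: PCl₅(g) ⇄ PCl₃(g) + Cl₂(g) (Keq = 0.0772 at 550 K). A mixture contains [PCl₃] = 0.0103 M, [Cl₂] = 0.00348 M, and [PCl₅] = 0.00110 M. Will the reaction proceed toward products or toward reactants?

Q = [PCl₃]·[Cl₂] / [PCl₅] = (0.0103)·(0.00348) / (0.00110) = 0.0326
Q = 0.0326 < Keq = 0.0772, so the forward reaction proceeds.

to the right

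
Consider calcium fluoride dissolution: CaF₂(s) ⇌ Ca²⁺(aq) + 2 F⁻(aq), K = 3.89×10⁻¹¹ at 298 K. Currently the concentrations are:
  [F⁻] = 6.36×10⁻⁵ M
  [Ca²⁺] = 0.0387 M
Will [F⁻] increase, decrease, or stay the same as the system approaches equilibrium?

decrease

(CaF₂ is a pure solid — omitted from Q.)
Q = [Ca²⁺]·[F⁻]² = (0.0387)·(6.36×10⁻⁵)² = 1.57×10⁻¹⁰
Q = 1.57×10⁻¹⁰ > K = 3.89×10⁻¹¹: net reverse reaction.
F⁻ is a product, so it decreases.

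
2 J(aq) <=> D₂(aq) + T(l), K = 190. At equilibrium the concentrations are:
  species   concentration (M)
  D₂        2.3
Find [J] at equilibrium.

(T is a pure liquid — omitted from K.)
At equilibrium, K = [D₂] / [J]² = 190.
(2.3) / ([J])² = 190
[J]² = 0.0121 ⇒ [J] = 0.11 M

[J] = 0.11 M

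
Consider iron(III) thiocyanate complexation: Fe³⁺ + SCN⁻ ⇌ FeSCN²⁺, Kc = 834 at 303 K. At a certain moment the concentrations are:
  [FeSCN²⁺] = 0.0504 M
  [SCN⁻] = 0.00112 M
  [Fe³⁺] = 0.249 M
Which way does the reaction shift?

Qc = [FeSCN²⁺] / ([Fe³⁺]·[SCN⁻]) = (0.0504) / ((0.249)·(0.00112)) = 181
Qc = 181 < Kc = 834, so the forward reaction proceeds.

in the forward direction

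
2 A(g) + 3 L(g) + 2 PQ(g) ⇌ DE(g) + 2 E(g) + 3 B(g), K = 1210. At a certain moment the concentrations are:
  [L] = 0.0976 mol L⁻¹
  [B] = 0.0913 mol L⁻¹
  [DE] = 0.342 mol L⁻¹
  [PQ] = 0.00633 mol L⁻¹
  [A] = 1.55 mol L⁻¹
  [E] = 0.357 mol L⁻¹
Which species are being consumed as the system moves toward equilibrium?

A, L, PQ (reactants)

Q = [DE]·[E]²·[B]³ / ([A]²·[L]³·[PQ]²) = (0.342)·(0.357)²·(0.0913)³ / ((1.55)²·(0.0976)³·(0.00633)²) = 371
Q = 371 < K = 1210: net forward reaction.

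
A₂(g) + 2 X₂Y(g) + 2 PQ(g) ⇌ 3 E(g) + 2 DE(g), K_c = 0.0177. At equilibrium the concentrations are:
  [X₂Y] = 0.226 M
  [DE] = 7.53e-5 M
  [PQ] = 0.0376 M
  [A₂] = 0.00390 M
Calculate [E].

At equilibrium, K_c = [E]³·[DE]² / ([A₂]·[X₂Y]²·[PQ]²) = 0.0177.
([E])³·(7.53e-5)² / ((0.00390)·(0.226)²·(0.0376)²) = 0.0177
[E]³ = 0.879 ⇒ [E] = 0.958 M

[E] = 0.958 M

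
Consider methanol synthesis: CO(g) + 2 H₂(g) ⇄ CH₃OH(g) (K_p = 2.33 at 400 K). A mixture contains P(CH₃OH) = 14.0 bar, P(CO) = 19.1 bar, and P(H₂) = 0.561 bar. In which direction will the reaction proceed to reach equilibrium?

Q_p = P(CH₃OH) / (P(CO)·P(H₂)²) = (14.0) / ((19.1)·(0.561)²) = 2.33
Q_p = 2.33 = K_p, so the system is already at equilibrium.

no net change (already at equilibrium)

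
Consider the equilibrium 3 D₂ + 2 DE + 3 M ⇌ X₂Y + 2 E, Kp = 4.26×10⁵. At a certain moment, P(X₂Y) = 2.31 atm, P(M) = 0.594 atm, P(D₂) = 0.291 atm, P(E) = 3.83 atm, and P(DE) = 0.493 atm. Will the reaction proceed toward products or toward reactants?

Qp = P(X₂Y)·P(E)² / (P(D₂)³·P(DE)²·P(M)³) = (2.31)·(3.83)² / ((0.291)³·(0.493)²·(0.594)³) = 27000
Qp = 27000 < Kp = 4.26×10⁵, so the forward reaction proceeds.

forward (toward products)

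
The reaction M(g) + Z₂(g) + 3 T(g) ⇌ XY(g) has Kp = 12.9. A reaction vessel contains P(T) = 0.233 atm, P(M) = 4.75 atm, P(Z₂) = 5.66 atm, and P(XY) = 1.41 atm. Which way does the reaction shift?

in the forward direction

Qp = P(XY) / (P(M)·P(Z₂)·P(T)³) = (1.41) / ((4.75)·(5.66)·(0.233)³) = 4.15
Qp = 4.15 < Kp = 12.9, so the forward reaction proceeds.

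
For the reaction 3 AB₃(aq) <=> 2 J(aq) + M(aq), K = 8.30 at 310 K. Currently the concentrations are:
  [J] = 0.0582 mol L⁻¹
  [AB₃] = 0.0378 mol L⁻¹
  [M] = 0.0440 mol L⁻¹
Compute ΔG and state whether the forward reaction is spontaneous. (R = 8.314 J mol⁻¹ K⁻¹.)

Q = [J]²·[M] / [AB₃]³ = (0.0582)²·(0.0440) / (0.0378)³ = 2.76
ΔG = RT ln(Q/K) = (8.314 J mol⁻¹ K⁻¹)(310 K) × ln(2.76/8.30)
   = (2.577 kJ/mol)(-1.101) = -2.84 kJ/mol
ΔG < 0, so the forward reaction is spontaneous (proceeds forward).

ΔG = -2.84 kJ/mol; the forward reaction is spontaneous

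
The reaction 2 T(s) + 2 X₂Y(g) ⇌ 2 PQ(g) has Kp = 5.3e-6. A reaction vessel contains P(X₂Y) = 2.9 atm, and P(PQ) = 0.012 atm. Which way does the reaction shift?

in the reverse direction

(T is a pure solid — omitted from Qp.)
Qp = P(PQ)² / P(X₂Y)² = (0.012)² / (2.9)² = 1.7e-5
Qp = 1.7e-5 > Kp = 5.3e-6, so the reverse reaction proceeds.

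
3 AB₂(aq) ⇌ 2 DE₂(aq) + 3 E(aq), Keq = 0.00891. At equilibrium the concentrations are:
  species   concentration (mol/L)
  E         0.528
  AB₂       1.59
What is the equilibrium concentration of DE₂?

At equilibrium, Keq = [DE₂]²·[E]³ / [AB₂]³ = 0.00891.
([DE₂])²·(0.528)³ / (1.59)³ = 0.00891
[DE₂]² = 0.243 ⇒ [DE₂] = 0.493 mol/L

[DE₂] = 0.493 mol/L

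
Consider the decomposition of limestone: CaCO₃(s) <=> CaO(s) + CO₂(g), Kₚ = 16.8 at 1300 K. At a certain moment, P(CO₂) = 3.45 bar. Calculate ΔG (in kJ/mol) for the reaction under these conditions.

(CaCO₃, CaO are pure solids — omitted from Qₚ.)
Qₚ = P(CO₂) = 3.45
ΔG = RT ln(Qₚ/Kₚ) = (8.314 J mol⁻¹ K⁻¹)(1300 K) × ln(3.45/16.8)
   = (10.81 kJ/mol)(-1.583) = -17.1 kJ/mol
ΔG < 0, so the forward reaction is spontaneous (proceeds forward).

ΔG = -17.1 kJ/mol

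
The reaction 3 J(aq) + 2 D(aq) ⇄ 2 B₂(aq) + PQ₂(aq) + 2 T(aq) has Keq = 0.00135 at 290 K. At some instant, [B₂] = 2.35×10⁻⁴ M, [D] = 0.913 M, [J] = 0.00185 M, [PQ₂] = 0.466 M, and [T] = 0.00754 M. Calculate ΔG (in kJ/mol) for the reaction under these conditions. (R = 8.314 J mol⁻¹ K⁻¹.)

ΔG = -3.82 kJ/mol

Q = [B₂]²·[PQ₂]·[T]² / ([J]³·[D]²) = (2.35×10⁻⁴)²·(0.466)·(0.00754)² / ((0.00185)³·(0.913)²) = 2.77×10⁻⁴
ΔG = RT ln(Q/Keq) = (8.314 J mol⁻¹ K⁻¹)(290 K) × ln(2.77×10⁻⁴/0.00135)
   = (2.411 kJ/mol)(-1.584) = -3.82 kJ/mol
ΔG < 0, so the forward reaction is spontaneous (proceeds forward).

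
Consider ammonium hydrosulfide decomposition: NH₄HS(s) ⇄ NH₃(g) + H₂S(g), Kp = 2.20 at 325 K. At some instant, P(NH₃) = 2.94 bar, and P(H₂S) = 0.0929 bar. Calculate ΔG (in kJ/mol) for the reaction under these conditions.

ΔG = -5.64 kJ/mol

(NH₄HS is a pure solid — omitted from Qp.)
Qp = P(NH₃)·P(H₂S) = (2.94)·(0.0929) = 0.273
ΔG = RT ln(Qp/Kp) = (8.314 J mol⁻¹ K⁻¹)(325 K) × ln(0.273/2.20)
   = (2.702 kJ/mol)(-2.087) = -5.64 kJ/mol
ΔG < 0, so the forward reaction is spontaneous (proceeds forward).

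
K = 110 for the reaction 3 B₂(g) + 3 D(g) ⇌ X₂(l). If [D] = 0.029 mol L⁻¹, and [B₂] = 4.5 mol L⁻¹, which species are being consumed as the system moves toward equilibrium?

(X₂ is a pure liquid — omitted from Q.)
Q = 1 / ([B₂]³·[D]³) = 1 / ((4.5)³·(0.029)³) = 450
Q = 450 > K = 110: net reverse reaction.

X₂ (products)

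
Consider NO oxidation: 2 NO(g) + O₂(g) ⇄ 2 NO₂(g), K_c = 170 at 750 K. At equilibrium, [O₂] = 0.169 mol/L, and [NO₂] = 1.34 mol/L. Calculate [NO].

At equilibrium, K_c = [NO₂]² / ([NO]²·[O₂]) = 170.
(1.34)² / (([NO])²·(0.169)) = 170
[NO]² = 0.0625 ⇒ [NO] = 0.250 mol/L

[NO] = 0.250 mol/L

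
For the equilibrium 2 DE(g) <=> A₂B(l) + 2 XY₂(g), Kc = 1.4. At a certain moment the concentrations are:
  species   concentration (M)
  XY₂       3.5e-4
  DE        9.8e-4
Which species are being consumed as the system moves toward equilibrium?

DE (reactants)

(A₂B is a pure liquid — omitted from Qc.)
Qc = [XY₂]² / [DE]² = (3.5e-4)² / (9.8e-4)² = 0.13
Qc = 0.13 < Kc = 1.4: net forward reaction.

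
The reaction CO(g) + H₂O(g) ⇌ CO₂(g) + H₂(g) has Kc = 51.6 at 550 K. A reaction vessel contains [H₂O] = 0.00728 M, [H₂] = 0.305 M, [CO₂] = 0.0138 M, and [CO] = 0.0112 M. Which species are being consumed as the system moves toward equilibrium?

none (at equilibrium)

Qc = [CO₂]·[H₂] / ([CO]·[H₂O]) = (0.0138)·(0.305) / ((0.0112)·(0.00728)) = 51.6
Qc = 51.6 = Kc; the system is at equilibrium.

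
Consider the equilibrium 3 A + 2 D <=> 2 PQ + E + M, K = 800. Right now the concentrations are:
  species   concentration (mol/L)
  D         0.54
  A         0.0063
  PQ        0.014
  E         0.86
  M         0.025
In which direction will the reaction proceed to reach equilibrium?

Q = [PQ]²·[E]·[M] / ([A]³·[D]²) = (0.014)²·(0.86)·(0.025) / ((0.0063)³·(0.54)²) = 58
Q = 58 < K = 800, so the forward reaction proceeds.

toward products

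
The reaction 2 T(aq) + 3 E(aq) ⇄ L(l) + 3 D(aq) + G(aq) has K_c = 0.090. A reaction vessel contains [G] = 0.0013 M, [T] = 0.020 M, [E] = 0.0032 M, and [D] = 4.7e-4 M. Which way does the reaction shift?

to the right

(L is a pure liquid — omitted from Q_c.)
Q_c = [D]³·[G] / ([T]²·[E]³) = (4.7e-4)³·(0.0013) / ((0.020)²·(0.0032)³) = 0.010
Q_c = 0.010 < K_c = 0.090, so the forward reaction proceeds.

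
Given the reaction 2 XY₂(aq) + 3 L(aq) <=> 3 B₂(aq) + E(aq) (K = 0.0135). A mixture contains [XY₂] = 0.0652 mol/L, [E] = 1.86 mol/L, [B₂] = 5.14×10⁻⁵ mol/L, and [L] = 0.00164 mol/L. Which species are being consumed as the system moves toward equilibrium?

none (at equilibrium)

Q = [B₂]³·[E] / ([XY₂]²·[L]³) = (5.14×10⁻⁵)³·(1.86) / ((0.0652)²·(0.00164)³) = 0.0135
Q = 0.0135 = K; the system is at equilibrium.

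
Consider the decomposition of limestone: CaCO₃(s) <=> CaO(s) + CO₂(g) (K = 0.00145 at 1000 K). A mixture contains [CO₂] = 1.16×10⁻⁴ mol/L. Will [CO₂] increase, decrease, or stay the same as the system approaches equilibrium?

(CaCO₃, CaO are pure solids — omitted from Q.)
Q = [CO₂] = 1.16×10⁻⁴
Q = 1.16×10⁻⁴ < K = 0.00145: net forward reaction.
CO₂ is a product, so it increases.

increase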